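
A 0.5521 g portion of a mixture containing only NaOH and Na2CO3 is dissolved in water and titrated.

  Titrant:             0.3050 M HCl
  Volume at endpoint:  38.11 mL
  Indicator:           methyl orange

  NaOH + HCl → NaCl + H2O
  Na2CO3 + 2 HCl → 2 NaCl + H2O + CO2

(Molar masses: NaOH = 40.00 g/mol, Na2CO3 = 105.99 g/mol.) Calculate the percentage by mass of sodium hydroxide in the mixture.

35.62 %

n(HCl) = 0.03811 × 0.3050 = 0.01162 mol
Let x = n(NaOH), y = n(Na2CO3).
Titrant: 1x + 2y = 0.01162;  mass: 40.00x + 105.99y = 0.5521
Solving, x = 4.917 × 10^-3 mol, y = 3.354 × 10^-3 mol
mass of NaOH = 4.917 × 10^-3 × 40.00 = 0.1967 g
% NaOH = 0.1967 / 0.5521 × 100 = 35.62 %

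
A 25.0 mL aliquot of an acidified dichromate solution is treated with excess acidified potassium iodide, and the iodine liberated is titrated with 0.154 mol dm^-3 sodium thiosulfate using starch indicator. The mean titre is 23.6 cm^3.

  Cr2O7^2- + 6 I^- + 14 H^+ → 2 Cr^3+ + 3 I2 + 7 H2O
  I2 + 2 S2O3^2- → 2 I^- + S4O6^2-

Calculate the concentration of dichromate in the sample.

0.0242 mol/L

n(S2O3^2-) = 0.0236 × 0.154 = 3.63 × 10^-3 mol
n(I2) = n(S2O3^2-)/2 = 1.82 × 10^-3 mol
From the 1:3 ratio, n(Cr2O7^2-) in the aliquot = 1/3 × 1.82 × 10^-3 = 6.06 × 10^-4 mol
[Cr2O7^2-] = 6.06 × 10^-4 / 0.0250 = 0.0242 mol/L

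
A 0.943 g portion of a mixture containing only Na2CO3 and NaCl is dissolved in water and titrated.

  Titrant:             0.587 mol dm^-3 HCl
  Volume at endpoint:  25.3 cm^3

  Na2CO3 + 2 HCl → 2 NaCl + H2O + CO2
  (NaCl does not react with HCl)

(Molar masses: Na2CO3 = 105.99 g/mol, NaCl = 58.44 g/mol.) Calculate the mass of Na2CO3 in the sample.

0.787 g

n(HCl) = 0.0253 × 0.587 = 0.0149 mol
Let x = n(Na2CO3), y = n(NaCl).
Titrant: 2x = 0.0149;  mass: 105.99x + 58.44y = 0.943
Solving, x = 7.43 × 10^-3 mol, y = 2.67 × 10^-3 mol
mass of Na2CO3 = 7.43 × 10^-3 × 105.99 = 0.787 g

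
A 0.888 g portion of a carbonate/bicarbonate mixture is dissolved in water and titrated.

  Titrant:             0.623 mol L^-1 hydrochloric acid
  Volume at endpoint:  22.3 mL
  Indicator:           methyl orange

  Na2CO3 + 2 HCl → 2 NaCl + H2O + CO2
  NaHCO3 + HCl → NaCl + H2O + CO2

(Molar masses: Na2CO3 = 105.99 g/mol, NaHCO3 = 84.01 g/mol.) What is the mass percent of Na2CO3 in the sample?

53.7 %

n(HCl) = 0.0223 × 0.623 = 0.0139 mol
Let x = n(Na2CO3), y = n(NaHCO3).
Titrant: 2x + 1y = 0.0139;  mass: 105.99x + 84.01y = 0.888
Solving, x = 4.50 × 10^-3 mol, y = 4.89 × 10^-3 mol
mass of Na2CO3 = 4.50 × 10^-3 × 105.99 = 0.477 g
% Na2CO3 = 0.477 / 0.888 × 100 = 53.7 %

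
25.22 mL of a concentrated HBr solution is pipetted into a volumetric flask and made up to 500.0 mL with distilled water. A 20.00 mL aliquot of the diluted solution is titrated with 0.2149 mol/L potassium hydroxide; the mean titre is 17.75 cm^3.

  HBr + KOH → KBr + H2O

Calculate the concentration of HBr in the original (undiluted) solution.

3.781 mol/L

n(KOH) = 0.01775 × 0.2149 = 3.814 × 10^-3 mol
n(HBr) in the aliquot = 3.814 × 10^-3 mol (1:1 ratio)
[HBr]_dilute = 3.814 × 10^-3 / 0.02000 = 0.1907 mol/L
Dilution factor = 500.0 / 25.22 = 19.83
[HBr]_stock = 0.1907 × 19.83 = 3.781 mol/L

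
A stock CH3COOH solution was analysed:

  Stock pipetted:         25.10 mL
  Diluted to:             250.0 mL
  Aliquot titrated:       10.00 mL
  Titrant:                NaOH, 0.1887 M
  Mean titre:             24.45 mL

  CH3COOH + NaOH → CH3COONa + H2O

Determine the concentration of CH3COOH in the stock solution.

n(NaOH) = 0.02445 × 0.1887 = 4.614 × 10^-3 mol
n(CH3COOH) in the aliquot = 4.614 × 10^-3 mol (1:1 ratio)
[CH3COOH]_dilute = 4.614 × 10^-3 / 0.01000 = 0.4614 mol/L
Dilution factor = 250.0 / 25.10 = 9.960
[CH3COOH]_stock = 0.4614 × 9.960 = 4.595 mol/L

4.595 M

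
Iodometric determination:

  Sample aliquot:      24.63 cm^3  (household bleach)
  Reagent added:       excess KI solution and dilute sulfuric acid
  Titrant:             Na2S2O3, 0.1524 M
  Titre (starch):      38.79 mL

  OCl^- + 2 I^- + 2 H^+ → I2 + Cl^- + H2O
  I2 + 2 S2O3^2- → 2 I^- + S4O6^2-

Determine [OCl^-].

0.1200 M

n(S2O3^2-) = 0.03879 × 0.1524 = 5.912 × 10^-3 mol
n(I2) = n(S2O3^2-)/2 = 2.956 × 10^-3 mol
n(OCl^-) in the aliquot = 2.956 × 10^-3 mol (1:1 ratio)
[OCl^-] = 2.956 × 10^-3 / 0.02463 = 0.1200 mol/L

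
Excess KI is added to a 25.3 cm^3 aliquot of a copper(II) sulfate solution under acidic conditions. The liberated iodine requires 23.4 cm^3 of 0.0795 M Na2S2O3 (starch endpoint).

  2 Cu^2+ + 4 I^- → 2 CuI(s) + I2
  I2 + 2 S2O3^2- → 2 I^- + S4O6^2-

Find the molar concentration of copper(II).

n(S2O3^2-) = 0.0234 × 0.0795 = 1.86 × 10^-3 mol
n(I2) = n(S2O3^2-)/2 = 9.30 × 10^-4 mol
From the 2:1 ratio, n(Cu2+) in the aliquot = 2/1 × 9.30 × 10^-4 = 1.86 × 10^-3 mol
[Cu2+] = 1.86 × 10^-3 / 0.0253 = 0.0735 mol/L

0.0735 M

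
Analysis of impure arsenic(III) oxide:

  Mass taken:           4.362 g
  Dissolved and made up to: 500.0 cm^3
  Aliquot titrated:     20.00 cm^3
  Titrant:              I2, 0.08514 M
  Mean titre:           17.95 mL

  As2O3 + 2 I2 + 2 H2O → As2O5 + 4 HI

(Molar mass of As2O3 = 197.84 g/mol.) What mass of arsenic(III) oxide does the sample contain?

3.779 g

n(I2) per titration = 0.01795 × 0.08514 = 1.528 × 10^-3 mol
From the 1:2 ratio, n(As2O3) in each aliquot = 1/2 × 1.528 × 10^-3 = 7.641 × 10^-4 mol
n(As2O3) in the whole flask = 7.641 × 10^-4 × 500.0/20.00 = 0.01910 mol
mass of As2O3 = 0.01910 × 197.84 = 3.779 g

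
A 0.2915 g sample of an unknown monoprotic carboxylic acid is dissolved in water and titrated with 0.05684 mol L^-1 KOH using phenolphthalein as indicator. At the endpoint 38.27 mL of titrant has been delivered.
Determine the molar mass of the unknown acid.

134.0 g/mol

n(KOH) = 0.03827 L × 0.05684 mol/L = 2.175 × 10^-3 mol
n(HA) = 2.175 × 10^-3 mol (1:1 ratio)
M = m / n = 0.2915 g / 2.175 × 10^-3 mol = 134.0 g/mol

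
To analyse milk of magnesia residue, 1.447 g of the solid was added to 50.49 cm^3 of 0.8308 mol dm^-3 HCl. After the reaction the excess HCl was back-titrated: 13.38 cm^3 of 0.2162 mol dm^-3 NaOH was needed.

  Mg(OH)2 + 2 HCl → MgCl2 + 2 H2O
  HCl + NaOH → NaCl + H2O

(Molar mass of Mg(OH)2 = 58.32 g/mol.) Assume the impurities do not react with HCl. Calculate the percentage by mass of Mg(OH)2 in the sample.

n(HCl) added = 0.05049 × 0.8308 = 0.04195 mol
n(NaOH) used in back-titration = 0.01338 × 0.2162 = 2.893 × 10^-3 mol
n(HCl) left over = 2.893 × 10^-3 mol (1:1 ratio)
n(HCl) consumed by analyte = 0.04195 − 2.893 × 10^-3 = 0.03905 mol
From the 1:2 ratio, n(Mg(OH)2) = 1/2 × 0.03905 = 0.01953 mol
mass of Mg(OH)2 = 0.01953 × 58.32 = 1.139 g
% Mg(OH)2 = 1.139 / 1.447 × 100 = 78.70 %

78.70 %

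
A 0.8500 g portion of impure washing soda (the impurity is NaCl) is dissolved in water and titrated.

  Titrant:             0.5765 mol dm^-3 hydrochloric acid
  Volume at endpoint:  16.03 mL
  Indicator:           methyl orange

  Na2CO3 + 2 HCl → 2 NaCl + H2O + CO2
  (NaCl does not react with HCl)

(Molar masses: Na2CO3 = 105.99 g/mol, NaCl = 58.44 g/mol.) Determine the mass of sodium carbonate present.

0.4897 g

n(HCl) = 0.01603 × 0.5765 = 9.241 × 10^-3 mol
Let x = n(Na2CO3), y = n(NaCl).
Titrant: 2x = 9.241 × 10^-3;  mass: 105.99x + 58.44y = 0.8500
Solving, x = 4.621 × 10^-3 mol, y = 6.165 × 10^-3 mol
mass of Na2CO3 = 4.621 × 10^-3 × 105.99 = 0.4897 g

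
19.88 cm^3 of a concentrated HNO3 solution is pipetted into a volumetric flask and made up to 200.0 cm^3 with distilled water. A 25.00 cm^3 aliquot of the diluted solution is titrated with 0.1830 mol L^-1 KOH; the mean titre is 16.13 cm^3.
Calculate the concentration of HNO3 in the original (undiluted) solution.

1.188 mol/L

HNO3 + KOH → KNO3 + H2O
n(KOH) = 0.01613 × 0.1830 = 2.952 × 10^-3 mol
n(HNO3) in the aliquot = 2.952 × 10^-3 mol (1:1 ratio)
[HNO3]_dilute = 2.952 × 10^-3 / 0.02500 = 0.1181 mol/L
Dilution factor = 200.0 / 19.88 = 10.06
[HNO3]_stock = 0.1181 × 10.06 = 1.188 mol/L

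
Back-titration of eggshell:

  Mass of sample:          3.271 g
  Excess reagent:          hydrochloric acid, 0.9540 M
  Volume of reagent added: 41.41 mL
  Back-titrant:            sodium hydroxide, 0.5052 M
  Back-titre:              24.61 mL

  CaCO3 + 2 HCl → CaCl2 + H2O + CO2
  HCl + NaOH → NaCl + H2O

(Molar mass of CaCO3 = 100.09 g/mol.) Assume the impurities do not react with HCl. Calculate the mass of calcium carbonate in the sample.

1.355 g

n(HCl) added = 0.04141 × 0.9540 = 0.03951 mol
n(NaOH) used in back-titration = 0.02461 × 0.5052 = 0.01243 mol
n(HCl) left over = 0.01243 mol (1:1 ratio)
n(HCl) consumed by analyte = 0.03951 − 0.01243 = 0.02707 mol
From the 1:2 ratio, n(CaCO3) = 1/2 × 0.02707 = 0.01354 mol
mass of CaCO3 = 0.01354 × 100.09 = 1.355 g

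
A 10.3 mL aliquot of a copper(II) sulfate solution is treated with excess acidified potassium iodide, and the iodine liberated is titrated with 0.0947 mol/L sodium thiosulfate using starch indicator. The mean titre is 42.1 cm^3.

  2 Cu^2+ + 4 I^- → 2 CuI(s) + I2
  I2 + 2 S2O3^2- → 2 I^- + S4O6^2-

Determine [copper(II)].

0.387 mol/L

n(S2O3^2-) = 0.0421 × 0.0947 = 3.99 × 10^-3 mol
n(I2) = n(S2O3^2-)/2 = 1.99 × 10^-3 mol
From the 2:1 ratio, n(Cu2+) in the aliquot = 2/1 × 1.99 × 10^-3 = 3.99 × 10^-3 mol
[Cu2+] = 3.99 × 10^-3 / 0.0103 = 0.387 mol/L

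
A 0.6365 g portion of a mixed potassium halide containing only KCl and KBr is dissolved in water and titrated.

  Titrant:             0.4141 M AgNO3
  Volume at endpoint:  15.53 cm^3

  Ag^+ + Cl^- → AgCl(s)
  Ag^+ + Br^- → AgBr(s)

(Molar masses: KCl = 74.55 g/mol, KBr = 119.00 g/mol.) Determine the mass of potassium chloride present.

n(AgNO3) = 0.01553 × 0.4141 = 6.431 × 10^-3 mol
Let x = n(KCl), y = n(KBr).
Titrant: 1x + 1y = 6.431 × 10^-3;  mass: 74.55x + 119.00y = 0.6365
Solving, x = 2.897 × 10^-3 mol, y = 3.534 × 10^-3 mol
mass of KCl = 2.897 × 10^-3 × 74.55 = 0.2160 g

0.2160 g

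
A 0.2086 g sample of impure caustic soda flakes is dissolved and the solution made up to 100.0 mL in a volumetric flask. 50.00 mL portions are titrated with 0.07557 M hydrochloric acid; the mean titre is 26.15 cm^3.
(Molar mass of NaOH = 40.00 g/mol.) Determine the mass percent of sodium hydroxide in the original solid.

75.79 %

NaOH + HCl → NaCl + H2O
n(HCl) per titration = 0.02615 × 0.07557 = 1.976 × 10^-3 mol
n(NaOH) in each aliquot = 1.976 × 10^-3 mol (1:1 ratio)
n(NaOH) in the whole flask = 1.976 × 10^-3 × 100.0/50.00 = 3.952 × 10^-3 mol
mass of NaOH = 3.952 × 10^-3 × 40.00 = 0.1581 g
% NaOH = 0.1581 / 0.2086 × 100 = 75.79 %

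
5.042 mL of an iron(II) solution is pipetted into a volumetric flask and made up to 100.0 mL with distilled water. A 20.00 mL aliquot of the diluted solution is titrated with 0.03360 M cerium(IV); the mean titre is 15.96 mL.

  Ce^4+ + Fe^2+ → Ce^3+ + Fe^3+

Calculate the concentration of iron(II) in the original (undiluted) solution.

0.5318 M

n(Ce4+) = 0.01596 × 0.03360 = 5.363 × 10^-4 mol
n(Fe2+) in the aliquot = 5.363 × 10^-4 mol (1:1 ratio)
[Fe2+]_dilute = 5.363 × 10^-4 / 0.02000 = 0.02681 mol/L
Dilution factor = 100.0 / 5.042 = 19.83
[Fe2+]_stock = 0.02681 × 19.83 = 0.5318 mol/L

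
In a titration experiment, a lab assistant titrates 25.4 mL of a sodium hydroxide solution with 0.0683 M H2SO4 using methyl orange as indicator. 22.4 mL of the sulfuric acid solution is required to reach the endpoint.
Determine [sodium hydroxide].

2 NaOH + H2SO4 → Na2SO4 + 2 H2O
n(H2SO4) = 0.0224 L × 0.0683 mol/L = 1.53 × 10^-3 mol
From the 2:1 mole ratio, n(NaOH) = 2/1 × 1.53 × 10^-3 = 3.06 × 10^-3 mol
[NaOH] = 3.06 × 10^-3 mol / 0.0254 L = 0.120 mol/L

0.120 M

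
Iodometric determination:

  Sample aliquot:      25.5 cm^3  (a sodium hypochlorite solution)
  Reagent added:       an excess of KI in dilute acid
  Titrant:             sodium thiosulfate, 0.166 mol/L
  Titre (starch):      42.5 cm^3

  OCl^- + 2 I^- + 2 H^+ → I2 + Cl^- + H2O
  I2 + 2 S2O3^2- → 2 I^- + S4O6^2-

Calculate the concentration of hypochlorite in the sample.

0.138 mol/L

n(S2O3^2-) = 0.0425 × 0.166 = 7.06 × 10^-3 mol
n(I2) = n(S2O3^2-)/2 = 3.53 × 10^-3 mol
n(OCl^-) in the aliquot = 3.53 × 10^-3 mol (1:1 ratio)
[OCl^-] = 3.53 × 10^-3 / 0.0255 = 0.138 mol/L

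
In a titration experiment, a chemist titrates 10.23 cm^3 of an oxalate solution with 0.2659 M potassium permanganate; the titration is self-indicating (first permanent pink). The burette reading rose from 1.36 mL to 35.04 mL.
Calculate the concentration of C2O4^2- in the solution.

2.189 M

2 MnO4^- + 5 C2O4^2- + 16 H^+ → 2 Mn^2+ + 10 CO2 + 8 H2O
n(KMnO4) = 0.03368 L × 0.2659 mol/L = 8.956 × 10^-3 mol
From the 5:2 mole ratio, n(C2O4^2-) = 5/2 × 8.956 × 10^-3 = 0.02239 mol
[C2O4^2-] = 0.02239 mol / 0.01023 L = 2.189 mol/L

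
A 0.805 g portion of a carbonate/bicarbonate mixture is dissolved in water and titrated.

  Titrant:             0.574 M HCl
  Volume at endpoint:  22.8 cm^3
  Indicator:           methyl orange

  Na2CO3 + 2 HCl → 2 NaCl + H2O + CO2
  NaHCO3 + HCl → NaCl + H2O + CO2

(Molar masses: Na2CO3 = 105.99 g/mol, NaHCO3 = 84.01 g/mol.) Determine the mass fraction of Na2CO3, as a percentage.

62.5 %

n(HCl) = 0.0228 × 0.574 = 0.0131 mol
Let x = n(Na2CO3), y = n(NaHCO3).
Titrant: 2x + 1y = 0.0131;  mass: 105.99x + 84.01y = 0.805
Solving, x = 4.75 × 10^-3 mol, y = 3.59 × 10^-3 mol
mass of Na2CO3 = 4.75 × 10^-3 × 105.99 = 0.503 g
% Na2CO3 = 0.503 / 0.805 × 100 = 62.5 %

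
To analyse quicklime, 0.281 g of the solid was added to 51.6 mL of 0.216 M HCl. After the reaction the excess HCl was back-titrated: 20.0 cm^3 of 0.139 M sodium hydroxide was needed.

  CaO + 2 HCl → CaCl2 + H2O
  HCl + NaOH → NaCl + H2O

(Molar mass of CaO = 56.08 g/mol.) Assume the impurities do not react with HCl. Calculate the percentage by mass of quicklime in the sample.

n(HCl) added = 0.0516 × 0.216 = 0.0111 mol
n(NaOH) used in back-titration = 0.0200 × 0.139 = 2.78 × 10^-3 mol
n(HCl) left over = 2.78 × 10^-3 mol (1:1 ratio)
n(HCl) consumed by analyte = 0.0111 − 2.78 × 10^-3 = 8.37 × 10^-3 mol
From the 1:2 ratio, n(CaO) = 1/2 × 8.37 × 10^-3 = 4.18 × 10^-3 mol
mass of CaO = 4.18 × 10^-3 × 56.08 = 0.235 g
% CaO = 0.235 / 0.281 × 100 = 83.5 %

83.5 %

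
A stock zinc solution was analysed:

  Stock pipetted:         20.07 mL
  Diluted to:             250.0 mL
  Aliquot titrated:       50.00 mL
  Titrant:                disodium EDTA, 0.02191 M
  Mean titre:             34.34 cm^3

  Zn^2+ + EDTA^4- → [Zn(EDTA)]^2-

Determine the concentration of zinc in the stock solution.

n(EDTA) = 0.03434 × 0.02191 = 7.524 × 10^-4 mol
n(Zn2+) in the aliquot = 7.524 × 10^-4 mol (1:1 ratio)
[Zn2+]_dilute = 7.524 × 10^-4 / 0.05000 = 0.01505 mol/L
Dilution factor = 250.0 / 20.07 = 12.46
[Zn2+]_stock = 0.01505 × 12.46 = 0.1874 mol/L

0.1874 M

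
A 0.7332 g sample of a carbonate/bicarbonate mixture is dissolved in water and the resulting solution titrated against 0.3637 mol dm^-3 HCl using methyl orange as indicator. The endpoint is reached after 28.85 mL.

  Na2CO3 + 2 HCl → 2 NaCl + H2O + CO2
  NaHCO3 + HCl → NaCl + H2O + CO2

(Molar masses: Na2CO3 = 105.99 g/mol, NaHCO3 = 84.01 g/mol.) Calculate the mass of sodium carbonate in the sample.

n(HCl) = 0.02885 × 0.3637 = 0.01049 mol
Let x = n(Na2CO3), y = n(NaHCO3).
Titrant: 2x + 1y = 0.01049;  mass: 105.99x + 84.01y = 0.7332
Solving, x = 2.391 × 10^-3 mol, y = 5.711 × 10^-3 mol
mass of Na2CO3 = 2.391 × 10^-3 × 105.99 = 0.2534 g

0.2534 g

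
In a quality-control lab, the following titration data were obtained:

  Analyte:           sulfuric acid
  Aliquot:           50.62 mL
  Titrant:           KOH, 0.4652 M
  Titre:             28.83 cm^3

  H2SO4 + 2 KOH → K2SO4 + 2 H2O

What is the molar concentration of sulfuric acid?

0.1325 M

n(KOH) = 0.02883 L × 0.4652 mol/L = 0.01341 mol
From the 1:2 mole ratio, n(H2SO4) = 1/2 × 0.01341 = 6.706 × 10^-3 mol
[H2SO4] = 6.706 × 10^-3 mol / 0.05062 L = 0.1325 mol/L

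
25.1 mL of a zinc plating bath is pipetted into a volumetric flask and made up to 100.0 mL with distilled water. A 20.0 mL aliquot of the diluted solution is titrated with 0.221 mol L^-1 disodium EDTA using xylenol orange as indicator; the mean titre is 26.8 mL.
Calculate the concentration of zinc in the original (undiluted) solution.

Zn^2+ + EDTA^4- → [Zn(EDTA)]^2-
n(EDTA) = 0.0268 × 0.221 = 5.92 × 10^-3 mol
n(Zn2+) in the aliquot = 5.92 × 10^-3 mol (1:1 ratio)
[Zn2+]_dilute = 5.92 × 10^-3 / 0.0200 = 0.296 mol/L
Dilution factor = 100.0 / 25.1 = 3.984
[Zn2+]_stock = 0.296 × 3.984 = 1.18 mol/L

1.18 mol/L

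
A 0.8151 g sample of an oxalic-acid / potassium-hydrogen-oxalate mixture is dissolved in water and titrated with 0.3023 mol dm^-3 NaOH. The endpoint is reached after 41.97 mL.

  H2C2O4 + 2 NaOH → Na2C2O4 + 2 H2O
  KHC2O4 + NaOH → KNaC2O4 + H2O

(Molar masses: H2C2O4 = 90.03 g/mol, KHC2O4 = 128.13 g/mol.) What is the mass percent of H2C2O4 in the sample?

n(NaOH) = 0.04197 × 0.3023 = 0.01269 mol
Let x = n(H2C2O4), y = n(KHC2O4).
Titrant: 2x + 1y = 0.01269;  mass: 90.03x + 128.13y = 0.8151
Solving, x = 4.876 × 10^-3 mol, y = 2.935 × 10^-3 mol
mass of H2C2O4 = 4.876 × 10^-3 × 90.03 = 0.4390 g
% H2C2O4 = 0.4390 / 0.8151 × 100 = 53.86 %

53.86 %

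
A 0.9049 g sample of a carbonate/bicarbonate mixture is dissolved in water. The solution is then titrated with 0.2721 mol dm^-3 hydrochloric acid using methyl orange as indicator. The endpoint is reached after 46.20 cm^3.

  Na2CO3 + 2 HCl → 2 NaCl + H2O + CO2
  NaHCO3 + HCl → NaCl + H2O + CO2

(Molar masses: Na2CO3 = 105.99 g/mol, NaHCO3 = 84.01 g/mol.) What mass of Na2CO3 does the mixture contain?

n(HCl) = 0.04620 × 0.2721 = 0.01257 mol
Let x = n(Na2CO3), y = n(NaHCO3).
Titrant: 2x + 1y = 0.01257;  mass: 105.99x + 84.01y = 0.9049
Solving, x = 2.437 × 10^-3 mol, y = 7.696 × 10^-3 mol
mass of Na2CO3 = 2.437 × 10^-3 × 105.99 = 0.2583 g

0.2583 g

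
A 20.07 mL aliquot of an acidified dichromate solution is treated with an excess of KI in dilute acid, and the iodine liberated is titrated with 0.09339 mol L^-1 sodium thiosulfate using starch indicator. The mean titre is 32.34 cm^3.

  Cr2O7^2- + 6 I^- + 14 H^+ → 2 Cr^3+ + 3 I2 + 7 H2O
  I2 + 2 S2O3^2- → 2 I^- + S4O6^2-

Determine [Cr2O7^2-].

n(S2O3^2-) = 0.03234 × 0.09339 = 3.020 × 10^-3 mol
n(I2) = n(S2O3^2-)/2 = 1.510 × 10^-3 mol
From the 1:3 ratio, n(Cr2O7^2-) in the aliquot = 1/3 × 1.510 × 10^-3 = 5.034 × 10^-4 mol
[Cr2O7^2-] = 5.034 × 10^-4 / 0.02007 = 0.02508 mol/L

0.02508 mol/L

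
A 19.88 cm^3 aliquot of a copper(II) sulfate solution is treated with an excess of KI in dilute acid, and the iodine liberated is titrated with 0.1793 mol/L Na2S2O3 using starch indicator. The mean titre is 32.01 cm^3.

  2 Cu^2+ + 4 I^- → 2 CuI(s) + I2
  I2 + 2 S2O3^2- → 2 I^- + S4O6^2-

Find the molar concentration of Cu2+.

0.2887 mol/L

n(S2O3^2-) = 0.03201 × 0.1793 = 5.739 × 10^-3 mol
n(I2) = n(S2O3^2-)/2 = 2.870 × 10^-3 mol
From the 2:1 ratio, n(Cu2+) in the aliquot = 2/1 × 2.870 × 10^-3 = 5.739 × 10^-3 mol
[Cu2+] = 5.739 × 10^-3 / 0.01988 = 0.2887 mol/L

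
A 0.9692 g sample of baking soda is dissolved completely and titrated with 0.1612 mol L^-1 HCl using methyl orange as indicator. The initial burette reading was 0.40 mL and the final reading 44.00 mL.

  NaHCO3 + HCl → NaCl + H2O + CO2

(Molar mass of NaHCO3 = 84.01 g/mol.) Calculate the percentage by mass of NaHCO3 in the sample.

60.92 %

n(HCl) = 0.04360 L × 0.1612 mol/L = 7.028 × 10^-3 mol
n(NaHCO3) = 7.028 × 10^-3 mol (1:1 ratio)
mass of NaHCO3 = 7.028 × 10^-3 × 84.01 g/mol = 0.5904 g
% NaHCO3 = 0.5904 / 0.9692 × 100 = 60.92 %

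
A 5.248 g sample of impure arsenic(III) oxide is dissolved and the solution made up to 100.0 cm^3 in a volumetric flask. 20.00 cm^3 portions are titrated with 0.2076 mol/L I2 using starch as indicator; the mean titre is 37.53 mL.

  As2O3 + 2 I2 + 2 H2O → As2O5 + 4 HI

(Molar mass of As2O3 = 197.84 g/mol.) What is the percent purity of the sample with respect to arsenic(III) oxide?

n(I2) per titration = 0.03753 × 0.2076 = 7.791 × 10^-3 mol
From the 1:2 ratio, n(As2O3) in each aliquot = 1/2 × 7.791 × 10^-3 = 3.896 × 10^-3 mol
n(As2O3) in the whole flask = 3.896 × 10^-3 × 100.0/20.00 = 0.01948 mol
mass of As2O3 = 0.01948 × 197.84 = 3.854 g
% As2O3 = 3.854 / 5.248 × 100 = 73.43 %

73.43 %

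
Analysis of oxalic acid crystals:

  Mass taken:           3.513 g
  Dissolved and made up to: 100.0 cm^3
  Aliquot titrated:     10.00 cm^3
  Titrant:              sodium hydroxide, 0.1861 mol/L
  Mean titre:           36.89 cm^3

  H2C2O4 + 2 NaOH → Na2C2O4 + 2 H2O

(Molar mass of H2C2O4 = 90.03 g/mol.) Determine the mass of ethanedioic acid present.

n(NaOH) per titration = 0.03689 × 0.1861 = 6.865 × 10^-3 mol
From the 1:2 ratio, n(H2C2O4) in each aliquot = 1/2 × 6.865 × 10^-3 = 3.433 × 10^-3 mol
n(H2C2O4) in the whole flask = 3.433 × 10^-3 × 100.0/10.00 = 0.03433 mol
mass of H2C2O4 = 0.03433 × 90.03 = 3.090 g

3.090 g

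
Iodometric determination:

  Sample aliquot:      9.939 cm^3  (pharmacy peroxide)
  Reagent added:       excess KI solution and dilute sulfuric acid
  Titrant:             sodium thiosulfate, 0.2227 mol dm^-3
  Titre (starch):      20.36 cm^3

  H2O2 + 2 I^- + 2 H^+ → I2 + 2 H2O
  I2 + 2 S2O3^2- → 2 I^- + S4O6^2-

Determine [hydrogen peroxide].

0.2281 mol/L

n(S2O3^2-) = 0.02036 × 0.2227 = 4.534 × 10^-3 mol
n(I2) = n(S2O3^2-)/2 = 2.267 × 10^-3 mol
n(H2O2) in the aliquot = 2.267 × 10^-3 mol (1:1 ratio)
[H2O2] = 2.267 × 10^-3 / 0.009939 = 0.2281 mol/L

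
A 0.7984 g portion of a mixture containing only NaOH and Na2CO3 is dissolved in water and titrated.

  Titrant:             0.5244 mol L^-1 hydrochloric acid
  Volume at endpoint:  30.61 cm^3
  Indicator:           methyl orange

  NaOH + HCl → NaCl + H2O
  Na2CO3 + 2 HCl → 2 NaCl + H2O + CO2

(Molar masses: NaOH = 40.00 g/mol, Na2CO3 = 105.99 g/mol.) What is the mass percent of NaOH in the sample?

n(HCl) = 0.03061 × 0.5244 = 0.01605 mol
Let x = n(NaOH), y = n(Na2CO3).
Titrant: 1x + 2y = 0.01605;  mass: 40.00x + 105.99y = 0.7984
Solving, x = 4.022 × 10^-3 mol, y = 6.015 × 10^-3 mol
mass of NaOH = 4.022 × 10^-3 × 40.00 = 0.1609 g
% NaOH = 0.1609 / 0.7984 × 100 = 20.15 %

20.15 %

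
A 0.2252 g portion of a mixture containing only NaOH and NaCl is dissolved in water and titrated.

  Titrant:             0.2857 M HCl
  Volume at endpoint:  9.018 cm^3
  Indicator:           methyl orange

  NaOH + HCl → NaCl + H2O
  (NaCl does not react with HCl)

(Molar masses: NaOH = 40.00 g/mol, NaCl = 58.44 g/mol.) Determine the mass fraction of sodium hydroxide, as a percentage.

45.76 %

n(HCl) = 0.009018 × 0.2857 = 2.576 × 10^-3 mol
Let x = n(NaOH), y = n(NaCl).
Titrant: 1x = 2.576 × 10^-3;  mass: 40.00x + 58.44y = 0.2252
Solving, x = 2.576 × 10^-3 mol, y = 2.090 × 10^-3 mol
mass of NaOH = 2.576 × 10^-3 × 40.00 = 0.1031 g
% NaOH = 0.1031 / 0.2252 × 100 = 45.76 %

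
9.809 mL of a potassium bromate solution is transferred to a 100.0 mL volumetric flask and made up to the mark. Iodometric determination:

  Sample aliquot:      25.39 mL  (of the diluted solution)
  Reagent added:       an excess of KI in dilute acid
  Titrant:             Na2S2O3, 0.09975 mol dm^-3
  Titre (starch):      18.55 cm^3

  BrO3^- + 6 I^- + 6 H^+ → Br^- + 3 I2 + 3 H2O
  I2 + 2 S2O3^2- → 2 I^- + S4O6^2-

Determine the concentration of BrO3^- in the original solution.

n(S2O3^2-) = 0.01855 × 0.09975 = 1.850 × 10^-3 mol
n(I2) = n(S2O3^2-)/2 = 9.252 × 10^-4 mol
From the 1:3 ratio, n(BrO3^-) in the aliquot = 1/3 × 9.252 × 10^-4 = 3.084 × 10^-4 mol
[BrO3^-]_dilute = 3.084 × 10^-4 / 0.02539 = 0.01215 mol/L
[BrO3^-]_original = 0.01215 × 100.0/9.809 = 0.1238 mol/L

0.1238 mol/L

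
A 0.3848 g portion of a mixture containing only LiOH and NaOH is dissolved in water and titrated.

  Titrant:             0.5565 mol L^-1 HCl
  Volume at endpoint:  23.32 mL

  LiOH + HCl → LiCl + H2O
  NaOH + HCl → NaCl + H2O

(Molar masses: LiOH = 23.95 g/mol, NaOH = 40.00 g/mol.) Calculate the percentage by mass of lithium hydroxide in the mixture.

n(HCl) = 0.02332 × 0.5565 = 0.01298 mol
Let x = n(LiOH), y = n(NaOH).
Titrant: 1x + 1y = 0.01298;  mass: 23.95x + 40.00y = 0.3848
Solving, x = 8.368 × 10^-3 mol, y = 4.610 × 10^-3 mol
mass of LiOH = 8.368 × 10^-3 × 23.95 = 0.2004 g
% LiOH = 0.2004 / 0.3848 × 100 = 52.08 %

52.08 %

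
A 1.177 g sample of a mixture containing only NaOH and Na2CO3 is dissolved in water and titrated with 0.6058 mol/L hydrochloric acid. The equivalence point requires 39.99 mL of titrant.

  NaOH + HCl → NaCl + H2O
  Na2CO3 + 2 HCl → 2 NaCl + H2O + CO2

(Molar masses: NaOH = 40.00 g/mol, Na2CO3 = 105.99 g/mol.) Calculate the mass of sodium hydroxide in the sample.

0.3289 g

n(HCl) = 0.03999 × 0.6058 = 0.02423 mol
Let x = n(NaOH), y = n(Na2CO3).
Titrant: 1x + 2y = 0.02423;  mass: 40.00x + 105.99y = 1.177
Solving, x = 8.223 × 10^-3 mol, y = 8.002 × 10^-3 mol
mass of NaOH = 8.223 × 10^-3 × 40.00 = 0.3289 g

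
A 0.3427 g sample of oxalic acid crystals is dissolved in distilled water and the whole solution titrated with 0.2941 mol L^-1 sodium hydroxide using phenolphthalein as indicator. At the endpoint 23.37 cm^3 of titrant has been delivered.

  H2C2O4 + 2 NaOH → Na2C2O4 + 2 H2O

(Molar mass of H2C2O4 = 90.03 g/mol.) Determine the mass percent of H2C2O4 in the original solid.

n(NaOH) = 0.02337 L × 0.2941 mol/L = 6.873 × 10^-3 mol
From the 1:2 ratio, n(H2C2O4) = 1/2 × 6.873 × 10^-3 = 3.437 × 10^-3 mol
mass of H2C2O4 = 3.437 × 10^-3 × 90.03 g/mol = 0.3094 g
% H2C2O4 = 0.3094 / 0.3427 × 100 = 90.28 %

90.28 %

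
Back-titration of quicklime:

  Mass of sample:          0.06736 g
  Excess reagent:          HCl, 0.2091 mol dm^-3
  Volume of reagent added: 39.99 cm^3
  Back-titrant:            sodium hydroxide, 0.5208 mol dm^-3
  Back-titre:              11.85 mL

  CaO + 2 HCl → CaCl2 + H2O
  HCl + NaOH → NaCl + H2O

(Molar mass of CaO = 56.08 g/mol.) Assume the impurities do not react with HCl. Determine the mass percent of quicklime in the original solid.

91.18 %

n(HCl) added = 0.03999 × 0.2091 = 8.362 × 10^-3 mol
n(NaOH) used in back-titration = 0.01185 × 0.5208 = 6.171 × 10^-3 mol
n(HCl) left over = 6.171 × 10^-3 mol (1:1 ratio)
n(HCl) consumed by analyte = 8.362 × 10^-3 − 6.171 × 10^-3 = 2.190 × 10^-3 mol
From the 1:2 ratio, n(CaO) = 1/2 × 2.190 × 10^-3 = 1.095 × 10^-3 mol
mass of CaO = 1.095 × 10^-3 × 56.08 = 0.06142 g
% CaO = 0.06142 / 0.06736 × 100 = 91.18 %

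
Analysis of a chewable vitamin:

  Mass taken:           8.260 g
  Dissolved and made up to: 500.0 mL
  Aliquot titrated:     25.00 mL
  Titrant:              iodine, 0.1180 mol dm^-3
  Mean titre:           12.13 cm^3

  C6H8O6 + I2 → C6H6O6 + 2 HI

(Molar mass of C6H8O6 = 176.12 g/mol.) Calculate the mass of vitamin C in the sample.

n(I2) per titration = 0.01213 × 0.1180 = 1.431 × 10^-3 mol
n(C6H8O6) in each aliquot = 1.431 × 10^-3 mol (1:1 ratio)
n(C6H8O6) in the whole flask = 1.431 × 10^-3 × 500.0/25.00 = 0.02863 mol
mass of C6H8O6 = 0.02863 × 176.12 = 5.042 g

5.042 g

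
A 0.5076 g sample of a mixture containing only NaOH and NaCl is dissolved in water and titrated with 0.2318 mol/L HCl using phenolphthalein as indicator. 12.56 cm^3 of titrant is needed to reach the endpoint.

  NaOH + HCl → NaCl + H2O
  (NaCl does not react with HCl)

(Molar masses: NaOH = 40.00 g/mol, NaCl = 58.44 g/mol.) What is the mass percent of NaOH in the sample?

n(HCl) = 0.01256 × 0.2318 = 2.911 × 10^-3 mol
Let x = n(NaOH), y = n(NaCl).
Titrant: 1x = 2.911 × 10^-3;  mass: 40.00x + 58.44y = 0.5076
Solving, x = 2.911 × 10^-3 mol, y = 6.693 × 10^-3 mol
mass of NaOH = 2.911 × 10^-3 × 40.00 = 0.1165 g
% NaOH = 0.1165 / 0.5076 × 100 = 22.94 %

22.94 %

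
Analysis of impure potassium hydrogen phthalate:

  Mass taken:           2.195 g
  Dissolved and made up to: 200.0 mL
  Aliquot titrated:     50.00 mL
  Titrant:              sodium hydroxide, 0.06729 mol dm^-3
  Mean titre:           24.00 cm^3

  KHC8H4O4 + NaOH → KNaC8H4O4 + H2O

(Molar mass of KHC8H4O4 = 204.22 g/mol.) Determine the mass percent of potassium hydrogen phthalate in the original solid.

60.10 %

n(NaOH) per titration = 0.02400 × 0.06729 = 1.615 × 10^-3 mol
n(KHC8H4O4) in each aliquot = 1.615 × 10^-3 mol (1:1 ratio)
n(KHC8H4O4) in the whole flask = 1.615 × 10^-3 × 200.0/50.00 = 6.460 × 10^-3 mol
mass of KHC8H4O4 = 6.460 × 10^-3 × 204.22 = 1.319 g
% KHC8H4O4 = 1.319 / 2.195 × 100 = 60.10 %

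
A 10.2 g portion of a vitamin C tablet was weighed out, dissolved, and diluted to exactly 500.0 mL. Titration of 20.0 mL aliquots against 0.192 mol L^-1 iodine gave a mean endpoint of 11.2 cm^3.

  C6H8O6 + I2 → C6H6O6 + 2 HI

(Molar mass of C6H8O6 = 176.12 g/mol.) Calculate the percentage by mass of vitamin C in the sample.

n(I2) per titration = 0.0112 × 0.192 = 2.15 × 10^-3 mol
n(C6H8O6) in each aliquot = 2.15 × 10^-3 mol (1:1 ratio)
n(C6H8O6) in the whole flask = 2.15 × 10^-3 × 500.0/20.0 = 0.0538 mol
mass of C6H8O6 = 0.0538 × 176.12 = 9.47 g
% C6H8O6 = 9.47 / 10.2 × 100 = 92.8 %

92.8 %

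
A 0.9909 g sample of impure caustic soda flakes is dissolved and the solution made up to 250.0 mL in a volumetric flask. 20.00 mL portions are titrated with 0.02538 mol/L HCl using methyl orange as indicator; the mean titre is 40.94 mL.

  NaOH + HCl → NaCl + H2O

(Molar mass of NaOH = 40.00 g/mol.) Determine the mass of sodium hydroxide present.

n(HCl) per titration = 0.04094 × 0.02538 = 1.039 × 10^-3 mol
n(NaOH) in each aliquot = 1.039 × 10^-3 mol (1:1 ratio)
n(NaOH) in the whole flask = 1.039 × 10^-3 × 250.0/20.00 = 0.01299 mol
mass of NaOH = 0.01299 × 40.00 = 0.5195 g

0.5195 g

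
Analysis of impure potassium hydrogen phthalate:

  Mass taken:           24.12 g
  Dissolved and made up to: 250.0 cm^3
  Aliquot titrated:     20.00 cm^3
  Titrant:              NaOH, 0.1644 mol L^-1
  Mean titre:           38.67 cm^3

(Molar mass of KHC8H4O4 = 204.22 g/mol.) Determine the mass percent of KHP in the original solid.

67.28 %

KHC8H4O4 + NaOH → KNaC8H4O4 + H2O
n(NaOH) per titration = 0.03867 × 0.1644 = 6.357 × 10^-3 mol
n(KHC8H4O4) in each aliquot = 6.357 × 10^-3 mol (1:1 ratio)
n(KHC8H4O4) in the whole flask = 6.357 × 10^-3 × 250.0/20.00 = 0.07947 mol
mass of KHC8H4O4 = 0.07947 × 204.22 = 16.23 g
% KHC8H4O4 = 16.23 / 24.12 × 100 = 67.28 %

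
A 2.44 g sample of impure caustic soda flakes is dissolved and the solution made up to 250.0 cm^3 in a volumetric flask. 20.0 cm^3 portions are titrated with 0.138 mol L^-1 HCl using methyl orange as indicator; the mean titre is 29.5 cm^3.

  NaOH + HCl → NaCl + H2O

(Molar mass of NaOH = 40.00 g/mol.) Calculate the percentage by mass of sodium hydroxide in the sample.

83.4 %

n(HCl) per titration = 0.0295 × 0.138 = 4.07 × 10^-3 mol
n(NaOH) in each aliquot = 4.07 × 10^-3 mol (1:1 ratio)
n(NaOH) in the whole flask = 4.07 × 10^-3 × 250.0/20.0 = 0.0509 mol
mass of NaOH = 0.0509 × 40.00 = 2.04 g
% NaOH = 2.04 / 2.44 × 100 = 83.4 %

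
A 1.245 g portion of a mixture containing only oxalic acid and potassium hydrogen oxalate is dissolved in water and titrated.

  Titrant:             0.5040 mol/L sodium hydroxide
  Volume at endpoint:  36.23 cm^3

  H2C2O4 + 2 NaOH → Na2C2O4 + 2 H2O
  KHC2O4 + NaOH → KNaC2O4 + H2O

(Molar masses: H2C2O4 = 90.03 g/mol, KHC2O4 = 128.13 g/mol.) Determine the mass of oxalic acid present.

n(NaOH) = 0.03623 × 0.5040 = 0.01826 mol
Let x = n(H2C2O4), y = n(KHC2O4).
Titrant: 2x + 1y = 0.01826;  mass: 90.03x + 128.13y = 1.245
Solving, x = 6.585 × 10^-3 mol, y = 5.090 × 10^-3 mol
mass of H2C2O4 = 6.585 × 10^-3 × 90.03 = 0.5929 g

0.5929 g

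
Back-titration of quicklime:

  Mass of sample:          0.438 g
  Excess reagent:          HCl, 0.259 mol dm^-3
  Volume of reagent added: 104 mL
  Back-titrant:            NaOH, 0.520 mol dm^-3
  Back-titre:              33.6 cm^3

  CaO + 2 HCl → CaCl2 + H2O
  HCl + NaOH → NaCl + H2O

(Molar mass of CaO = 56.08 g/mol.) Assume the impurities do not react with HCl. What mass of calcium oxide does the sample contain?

0.265 g

n(HCl) added = 0.104 × 0.259 = 0.0269 mol
n(NaOH) used in back-titration = 0.0336 × 0.520 = 0.0175 mol
n(HCl) left over = 0.0175 mol (1:1 ratio)
n(HCl) consumed by analyte = 0.0269 − 0.0175 = 9.46 × 10^-3 mol
From the 1:2 ratio, n(CaO) = 1/2 × 9.46 × 10^-3 = 4.73 × 10^-3 mol
mass of CaO = 4.73 × 10^-3 × 56.08 = 0.265 g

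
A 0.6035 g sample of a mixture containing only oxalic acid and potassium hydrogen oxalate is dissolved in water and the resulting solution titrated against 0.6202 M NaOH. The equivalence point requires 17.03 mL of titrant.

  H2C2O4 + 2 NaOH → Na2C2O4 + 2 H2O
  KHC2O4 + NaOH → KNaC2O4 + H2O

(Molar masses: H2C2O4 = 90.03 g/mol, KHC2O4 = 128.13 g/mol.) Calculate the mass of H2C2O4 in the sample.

n(NaOH) = 0.01703 × 0.6202 = 0.01056 mol
Let x = n(H2C2O4), y = n(KHC2O4).
Titrant: 2x + 1y = 0.01056;  mass: 90.03x + 128.13y = 0.6035
Solving, x = 4.511 × 10^-3 mol, y = 1.541 × 10^-3 mol
mass of H2C2O4 = 4.511 × 10^-3 × 90.03 = 0.4061 g

0.4061 g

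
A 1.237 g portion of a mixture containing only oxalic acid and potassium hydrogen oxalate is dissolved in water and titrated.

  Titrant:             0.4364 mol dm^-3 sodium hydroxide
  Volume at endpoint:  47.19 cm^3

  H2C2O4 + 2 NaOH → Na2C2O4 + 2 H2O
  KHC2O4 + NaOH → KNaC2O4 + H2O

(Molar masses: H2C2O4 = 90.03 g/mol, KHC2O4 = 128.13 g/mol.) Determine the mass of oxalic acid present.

0.7591 g

n(NaOH) = 0.04719 × 0.4364 = 0.02059 mol
Let x = n(H2C2O4), y = n(KHC2O4).
Titrant: 2x + 1y = 0.02059;  mass: 90.03x + 128.13y = 1.237
Solving, x = 8.432 × 10^-3 mol, y = 3.729 × 10^-3 mol
mass of H2C2O4 = 8.432 × 10^-3 × 90.03 = 0.7591 g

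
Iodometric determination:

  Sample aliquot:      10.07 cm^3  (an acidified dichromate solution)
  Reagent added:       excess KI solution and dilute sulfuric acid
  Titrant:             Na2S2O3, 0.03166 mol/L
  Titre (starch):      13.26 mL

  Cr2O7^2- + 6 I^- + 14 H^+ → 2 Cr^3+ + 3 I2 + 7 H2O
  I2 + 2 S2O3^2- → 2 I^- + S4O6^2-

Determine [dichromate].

0.006948 mol/L

n(S2O3^2-) = 0.01326 × 0.03166 = 4.198 × 10^-4 mol
n(I2) = n(S2O3^2-)/2 = 2.099 × 10^-4 mol
From the 1:3 ratio, n(Cr2O7^2-) in the aliquot = 1/3 × 2.099 × 10^-4 = 6.997 × 10^-5 mol
[Cr2O7^2-] = 6.997 × 10^-5 / 0.01007 = 0.006948 mol/L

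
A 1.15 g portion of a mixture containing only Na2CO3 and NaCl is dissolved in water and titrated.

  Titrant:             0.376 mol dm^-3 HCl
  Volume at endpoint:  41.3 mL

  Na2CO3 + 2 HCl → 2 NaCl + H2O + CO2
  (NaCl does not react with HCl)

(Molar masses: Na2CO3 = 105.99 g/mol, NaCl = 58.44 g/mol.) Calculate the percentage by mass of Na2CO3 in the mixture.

n(HCl) = 0.0413 × 0.376 = 0.0155 mol
Let x = n(Na2CO3), y = n(NaCl).
Titrant: 2x = 0.0155;  mass: 105.99x + 58.44y = 1.15
Solving, x = 7.76 × 10^-3 mol, y = 5.60 × 10^-3 mol
mass of Na2CO3 = 7.76 × 10^-3 × 105.99 = 0.823 g
% Na2CO3 = 0.823 / 1.15 × 100 = 71.6 %

71.6 %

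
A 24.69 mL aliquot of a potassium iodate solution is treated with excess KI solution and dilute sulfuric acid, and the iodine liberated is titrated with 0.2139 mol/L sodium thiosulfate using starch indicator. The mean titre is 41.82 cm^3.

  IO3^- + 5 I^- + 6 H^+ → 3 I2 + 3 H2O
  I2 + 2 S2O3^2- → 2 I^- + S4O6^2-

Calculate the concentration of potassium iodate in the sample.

n(S2O3^2-) = 0.04182 × 0.2139 = 8.945 × 10^-3 mol
n(I2) = n(S2O3^2-)/2 = 4.473 × 10^-3 mol
From the 1:3 ratio, n(IO3^-) in the aliquot = 1/3 × 4.473 × 10^-3 = 1.491 × 10^-3 mol
[IO3^-] = 1.491 × 10^-3 / 0.02469 = 0.06038 mol/L

0.06038 mol/L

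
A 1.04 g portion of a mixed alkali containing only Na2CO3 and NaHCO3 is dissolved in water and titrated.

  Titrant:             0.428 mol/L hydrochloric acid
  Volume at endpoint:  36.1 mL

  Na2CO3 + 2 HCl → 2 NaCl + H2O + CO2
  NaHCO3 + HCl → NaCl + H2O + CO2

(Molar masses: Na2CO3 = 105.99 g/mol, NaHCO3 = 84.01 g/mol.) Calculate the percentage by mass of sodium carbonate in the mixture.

n(HCl) = 0.0361 × 0.428 = 0.0155 mol
Let x = n(Na2CO3), y = n(NaHCO3).
Titrant: 2x + 1y = 0.0155;  mass: 105.99x + 84.01y = 1.04
Solving, x = 4.16 × 10^-3 mol, y = 7.13 × 10^-3 mol
mass of Na2CO3 = 4.16 × 10^-3 × 105.99 = 0.441 g
% Na2CO3 = 0.441 / 1.04 × 100 = 42.4 %

42.4 %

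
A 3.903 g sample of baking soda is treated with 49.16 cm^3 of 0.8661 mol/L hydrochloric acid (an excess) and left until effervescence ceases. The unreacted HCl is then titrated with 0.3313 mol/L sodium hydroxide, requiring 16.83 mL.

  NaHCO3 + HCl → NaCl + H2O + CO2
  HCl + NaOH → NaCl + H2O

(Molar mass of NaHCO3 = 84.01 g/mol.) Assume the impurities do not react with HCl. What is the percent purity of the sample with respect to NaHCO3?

n(HCl) added = 0.04916 × 0.8661 = 0.04258 mol
n(NaOH) used in back-titration = 0.01683 × 0.3313 = 5.576 × 10^-3 mol
n(HCl) left over = 5.576 × 10^-3 mol (1:1 ratio)
n(HCl) consumed by analyte = 0.04258 − 5.576 × 10^-3 = 0.03700 mol
n(NaHCO3) = 0.03700 mol (1:1 ratio)
mass of NaHCO3 = 0.03700 × 84.01 = 3.109 g
% NaHCO3 = 3.109 / 3.903 × 100 = 79.64 %

79.64 %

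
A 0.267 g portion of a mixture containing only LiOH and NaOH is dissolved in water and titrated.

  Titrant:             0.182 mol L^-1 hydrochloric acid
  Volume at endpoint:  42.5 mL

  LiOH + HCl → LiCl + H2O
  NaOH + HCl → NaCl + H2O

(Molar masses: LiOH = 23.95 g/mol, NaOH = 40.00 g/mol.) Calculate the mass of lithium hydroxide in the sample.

0.0633 g

n(HCl) = 0.0425 × 0.182 = 7.73 × 10^-3 mol
Let x = n(LiOH), y = n(NaOH).
Titrant: 1x + 1y = 7.73 × 10^-3;  mass: 23.95x + 40.00y = 0.267
Solving, x = 2.64 × 10^-3 mol, y = 5.09 × 10^-3 mol
mass of LiOH = 2.64 × 10^-3 × 23.95 = 0.0633 g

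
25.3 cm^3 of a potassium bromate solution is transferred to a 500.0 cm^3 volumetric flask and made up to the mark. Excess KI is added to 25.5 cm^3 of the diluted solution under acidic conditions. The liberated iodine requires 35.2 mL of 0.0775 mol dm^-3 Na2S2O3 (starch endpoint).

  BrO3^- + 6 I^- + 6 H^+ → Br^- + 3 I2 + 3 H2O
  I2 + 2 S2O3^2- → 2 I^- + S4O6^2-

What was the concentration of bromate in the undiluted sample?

0.352 mol/L

n(S2O3^2-) = 0.0352 × 0.0775 = 2.73 × 10^-3 mol
n(I2) = n(S2O3^2-)/2 = 1.36 × 10^-3 mol
From the 1:3 ratio, n(BrO3^-) in the aliquot = 1/3 × 1.36 × 10^-3 = 4.55 × 10^-4 mol
[BrO3^-]_dilute = 4.55 × 10^-4 / 0.0255 = 0.0178 mol/L
[BrO3^-]_original = 0.0178 × 500.0/25.3 = 0.352 mol/L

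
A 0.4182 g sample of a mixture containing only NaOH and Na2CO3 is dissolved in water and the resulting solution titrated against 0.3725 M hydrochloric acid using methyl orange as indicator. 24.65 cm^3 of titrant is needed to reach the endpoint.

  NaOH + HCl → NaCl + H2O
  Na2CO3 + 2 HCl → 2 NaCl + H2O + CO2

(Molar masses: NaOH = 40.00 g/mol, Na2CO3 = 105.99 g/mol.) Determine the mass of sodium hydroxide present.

0.2106 g

n(HCl) = 0.02465 × 0.3725 = 9.182 × 10^-3 mol
Let x = n(NaOH), y = n(Na2CO3).
Titrant: 1x + 2y = 9.182 × 10^-3;  mass: 40.00x + 105.99y = 0.4182
Solving, x = 5.264 × 10^-3 mol, y = 1.959 × 10^-3 mol
mass of NaOH = 5.264 × 10^-3 × 40.00 = 0.2106 g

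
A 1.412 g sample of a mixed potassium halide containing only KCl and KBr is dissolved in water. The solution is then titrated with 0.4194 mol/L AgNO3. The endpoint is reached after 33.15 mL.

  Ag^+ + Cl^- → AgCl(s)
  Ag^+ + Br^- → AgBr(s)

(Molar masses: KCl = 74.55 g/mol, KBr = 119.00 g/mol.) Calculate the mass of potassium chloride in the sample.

n(AgNO3) = 0.03315 × 0.4194 = 0.01390 mol
Let x = n(KCl), y = n(KBr).
Titrant: 1x + 1y = 0.01390;  mass: 74.55x + 119.00y = 1.412
Solving, x = 5.455 × 10^-3 mol, y = 8.448 × 10^-3 mol
mass of KCl = 5.455 × 10^-3 × 74.55 = 0.4067 g

0.4067 g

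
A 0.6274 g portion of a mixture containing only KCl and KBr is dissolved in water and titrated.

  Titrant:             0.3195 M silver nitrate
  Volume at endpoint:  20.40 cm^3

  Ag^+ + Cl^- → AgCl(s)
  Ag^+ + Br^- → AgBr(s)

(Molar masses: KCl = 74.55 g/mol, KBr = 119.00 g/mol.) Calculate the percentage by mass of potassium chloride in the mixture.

n(AgNO3) = 0.02040 × 0.3195 = 6.518 × 10^-3 mol
Let x = n(KCl), y = n(KBr).
Titrant: 1x + 1y = 6.518 × 10^-3;  mass: 74.55x + 119.00y = 0.6274
Solving, x = 3.334 × 10^-3 mol, y = 3.183 × 10^-3 mol
mass of KCl = 3.334 × 10^-3 × 74.55 = 0.2486 g
% KCl = 0.2486 / 0.6274 × 100 = 39.62 %

39.62 %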